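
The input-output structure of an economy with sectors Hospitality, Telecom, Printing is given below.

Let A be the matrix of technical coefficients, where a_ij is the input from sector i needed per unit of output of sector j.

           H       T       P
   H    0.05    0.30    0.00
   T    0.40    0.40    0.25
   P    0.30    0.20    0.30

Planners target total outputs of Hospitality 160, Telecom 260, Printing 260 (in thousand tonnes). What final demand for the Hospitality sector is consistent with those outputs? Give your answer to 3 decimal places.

d_H = 74.000

I − A =
  [   0.95    -0.30     0.00]
  [  -0.40     0.60    -0.25]
  [  -0.30    -0.20     0.70]
d = (I − A) x:
  d_H = (+0.95)·160 + (-0.30)·260 + (+0.00)·260 = 74.000
  d_T = (-0.40)·160 + (+0.60)·260 + (-0.25)·260 = 27.000
  d_P = (-0.30)·160 + (-0.20)·260 + (+0.70)·260 = 82.000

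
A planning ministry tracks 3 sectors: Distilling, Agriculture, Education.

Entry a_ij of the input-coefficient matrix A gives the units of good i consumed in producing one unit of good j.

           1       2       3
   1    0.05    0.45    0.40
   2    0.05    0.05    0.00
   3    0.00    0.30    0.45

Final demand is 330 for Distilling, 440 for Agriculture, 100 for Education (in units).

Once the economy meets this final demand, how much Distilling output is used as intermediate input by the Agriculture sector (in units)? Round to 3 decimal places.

z_12 = 226.859

I − A =
  [   0.95    -0.45    -0.40]
  [  -0.05     0.95     0.00]
  [   0.00    -0.30     0.55]
Cofactors of I−A, C_ij = (−1)^(i+j)·(minor ij) (rows/columns in the sector order above):
  C_11 = (0.95)(0.55) − (0.00)(-0.30) = 0.5225
  C_12 = −[(-0.05)(0.55) − (0.00)(0.00)] = 0.0275
  C_13 = (-0.05)(-0.30) − (0.95)(0.00) = 0.0150
  C_21 = −[(-0.45)(0.55) − (-0.40)(-0.30)] = 0.3675
  C_22 = (0.95)(0.55) − (-0.40)(0.00) = 0.5225
  C_23 = −[(0.95)(-0.30) − (-0.45)(0.00)] = 0.2850
  C_31 = (-0.45)(0.00) − (-0.40)(0.95) = 0.3800
  C_32 = −[(0.95)(0.00) − (-0.40)(-0.05)] = 0.0200
  C_33 = (0.95)(0.95) − (-0.45)(-0.05) = 0.8800
det(I−A) = Σ_j (I−A)_1j·C_1j = (0.95)(0.5225) + (-0.45)(0.0275) + (-0.40)(0.0150) = 0.4780
adj(I−A) = Cᵀ =
  [ 0.5225   0.3675   0.3800]
  [ 0.0275   0.5225   0.0200]
  [ 0.0150   0.2850   0.8800]
(I − A)⁻¹ = adj(I−A) / det(I−A) ≈
  [   1.0931     0.7688     0.7950]
  [   0.0575     1.0931     0.0418]
  [   0.0314     0.5962     1.8410]
First solve x = (I − A)⁻¹ d = adj(I−A)·d / det(I−A); in particular x_2 = (0.0275·330 + 0.5225·440 + 0.0200·100) / 0.4780 = 240.975 / 0.4780 ≈ 504.13180.
Intermediate flow from 1 to 2: z_12 = a_12 · x_2 = 0.45 × 240.975 / 0.4780 = 108.43875 / 0.4780 ≈ 226.859.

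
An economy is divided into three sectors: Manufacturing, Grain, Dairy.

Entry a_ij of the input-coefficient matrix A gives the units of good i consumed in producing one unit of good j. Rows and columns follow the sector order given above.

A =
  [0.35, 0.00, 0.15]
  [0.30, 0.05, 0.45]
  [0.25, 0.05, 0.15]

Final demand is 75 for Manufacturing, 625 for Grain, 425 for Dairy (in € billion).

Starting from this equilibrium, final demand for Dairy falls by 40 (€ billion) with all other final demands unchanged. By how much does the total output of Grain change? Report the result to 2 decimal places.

Δx_2 = -28.58

I − A =
  [   0.65     0.00    -0.15]
  [  -0.30     0.95    -0.45]
  [  -0.25    -0.05     0.85]
Cofactors of I−A, C_ij = (−1)^(i+j)·(minor ij) (rows/columns in the sector order above):
  C_11 = (0.95)(0.85) − (-0.45)(-0.05) = 0.7850
  C_12 = −[(-0.30)(0.85) − (-0.45)(-0.25)] = 0.3675
  C_13 = (-0.30)(-0.05) − (0.95)(-0.25) = 0.2525
  C_21 = −[(0.00)(0.85) − (-0.15)(-0.05)] = 0.0075
  C_22 = (0.65)(0.85) − (-0.15)(-0.25) = 0.5150
  C_23 = −[(0.65)(-0.05) − (0.00)(-0.25)] = 0.0325
  C_31 = (0.00)(-0.45) − (-0.15)(0.95) = 0.1425
  C_32 = −[(0.65)(-0.45) − (-0.15)(-0.30)] = 0.3375
  C_33 = (0.65)(0.95) − (0.00)(-0.30) = 0.6175
det(I−A) = Σ_j (I−A)_1j·C_1j = (0.65)(0.7850) + (0.00)(0.3675) + (-0.15)(0.2525) = 0.472375
adj(I−A) = Cᵀ =
  [ 0.7850   0.0075   0.1425]
  [ 0.3675   0.5150   0.3375]
  [ 0.2525   0.0325   0.6175]
(I − A)⁻¹ = adj(I−A) / det(I−A) ≈
  [   1.6618     0.0159     0.3017]
  [   0.7780     1.0902     0.7145]
  [   0.5345     0.0688     1.3072]
Δx = (I − A)⁻¹ Δd with Δd having -40 in the Dairy component and 0 elsewhere.
So Δx_2 = L_23 · (-40), where L_23 = adj(I−A)_23 / det(I−A) = 0.3375 / 0.472375.
Δx_2 = 0.3375 × (-40) / 0.472375 = -13.50 / 0.472375 ≈ -28.58.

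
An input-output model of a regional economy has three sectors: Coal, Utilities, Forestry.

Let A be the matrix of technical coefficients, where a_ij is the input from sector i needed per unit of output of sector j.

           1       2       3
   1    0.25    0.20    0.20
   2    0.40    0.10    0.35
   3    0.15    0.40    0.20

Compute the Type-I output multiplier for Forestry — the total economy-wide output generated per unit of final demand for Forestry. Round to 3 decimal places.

I − A =
  [   0.75    -0.20    -0.20]
  [  -0.40     0.90    -0.35]
  [  -0.15    -0.40     0.80]
Cofactors of I−A, C_ij = (−1)^(i+j)·(minor ij) (rows/columns in the sector order above):
  C_11 = (0.90)(0.80) − (-0.35)(-0.40) = 0.5800
  C_12 = −[(-0.40)(0.80) − (-0.35)(-0.15)] = 0.3725
  C_13 = (-0.40)(-0.40) − (0.90)(-0.15) = 0.2950
  C_21 = −[(-0.20)(0.80) − (-0.20)(-0.40)] = 0.2400
  C_22 = (0.75)(0.80) − (-0.20)(-0.15) = 0.5700
  C_23 = −[(0.75)(-0.40) − (-0.20)(-0.15)] = 0.3300
  C_31 = (-0.20)(-0.35) − (-0.20)(0.90) = 0.2500
  C_32 = −[(0.75)(-0.35) − (-0.20)(-0.40)] = 0.3425
  C_33 = (0.75)(0.90) − (-0.20)(-0.40) = 0.5950
det(I−A) = Σ_j (I−A)_1j·C_1j = (0.75)(0.5800) + (-0.20)(0.3725) + (-0.20)(0.2950) = 0.3015
adj(I−A) = Cᵀ =
  [ 0.5800   0.2400   0.2500]
  [ 0.3725   0.5700   0.3425]
  [ 0.2950   0.3300   0.5950]
(I − A)⁻¹ = adj(I−A) / det(I−A) ≈
  [   1.9237     0.7960     0.8292]
  [   1.2355     1.8905     1.1360]
  [   0.9784     1.0945     1.9735]
The output multiplier for sector j is the column-j sum of the Leontief inverse (I − A)⁻¹ = adj(I−A) / det(I−A).
Column 3 of adj(I−A): (0.2500, 0.3425, 0.5950); det(I−A) = 0.3015.
m_3 = (0.2500 + 0.3425 + 0.5950) / 0.3015 = 1.1875 / 0.3015 ≈ 3.939.

m_3 = 3.939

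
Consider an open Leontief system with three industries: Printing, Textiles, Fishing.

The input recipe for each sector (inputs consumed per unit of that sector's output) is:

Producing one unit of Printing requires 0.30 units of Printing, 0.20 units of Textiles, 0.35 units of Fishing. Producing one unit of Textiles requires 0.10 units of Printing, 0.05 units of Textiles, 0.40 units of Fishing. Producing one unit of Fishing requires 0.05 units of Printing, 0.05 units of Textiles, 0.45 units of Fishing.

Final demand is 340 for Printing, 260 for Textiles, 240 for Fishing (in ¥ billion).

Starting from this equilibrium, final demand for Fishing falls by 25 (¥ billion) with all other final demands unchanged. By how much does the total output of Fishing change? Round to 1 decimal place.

I − A =
  [   0.70    -0.10    -0.05]
  [  -0.20     0.95    -0.05]
  [  -0.35    -0.40     0.55]
Cofactors of I−A, C_ij = (−1)^(i+j)·(minor ij) (rows/columns in the sector order above):
  C_11 = (0.95)(0.55) − (-0.05)(-0.40) = 0.5025
  C_12 = −[(-0.20)(0.55) − (-0.05)(-0.35)] = 0.1275
  C_13 = (-0.20)(-0.40) − (0.95)(-0.35) = 0.4125
  C_21 = −[(-0.10)(0.55) − (-0.05)(-0.40)] = 0.0750
  C_22 = (0.70)(0.55) − (-0.05)(-0.35) = 0.3675
  C_23 = −[(0.70)(-0.40) − (-0.10)(-0.35)] = 0.3150
  C_31 = (-0.10)(-0.05) − (-0.05)(0.95) = 0.0525
  C_32 = −[(0.70)(-0.05) − (-0.05)(-0.20)] = 0.0450
  C_33 = (0.70)(0.95) − (-0.10)(-0.20) = 0.6450
det(I−A) = Σ_j (I−A)_1j·C_1j = (0.70)(0.5025) + (-0.10)(0.1275) + (-0.05)(0.4125) = 0.318375
adj(I−A) = Cᵀ =
  [ 0.5025   0.0750   0.0525]
  [ 0.1275   0.3675   0.0450]
  [ 0.4125   0.3150   0.6450]
(I − A)⁻¹ = adj(I−A) / det(I−A) ≈
  [   1.5783     0.2356     0.1649]
  [   0.4005     1.1543     0.1413]
  [   1.2956     0.9894     2.0259]
Δx = (I − A)⁻¹ Δd with Δd having -25 in the Fishing component and 0 elsewhere.
So Δx_3 = L_33 · (-25), where L_33 = adj(I−A)_33 / det(I−A) = 0.6450 / 0.318375.
Δx_3 = 0.6450 × (-25) / 0.318375 = -16.125 / 0.318375 ≈ -50.6.

Δx_3 = -50.6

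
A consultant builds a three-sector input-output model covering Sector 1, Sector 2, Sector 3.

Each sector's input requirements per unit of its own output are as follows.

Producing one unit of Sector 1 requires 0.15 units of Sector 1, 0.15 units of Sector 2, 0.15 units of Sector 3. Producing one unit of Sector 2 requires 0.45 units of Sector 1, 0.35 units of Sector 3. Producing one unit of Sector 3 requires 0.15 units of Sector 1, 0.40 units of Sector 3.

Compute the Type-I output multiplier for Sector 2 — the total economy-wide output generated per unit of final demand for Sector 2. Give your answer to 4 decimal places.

I − A =
  [   0.85    -0.45    -0.15]
  [  -0.15     1.00     0.00]
  [  -0.15    -0.35     0.60]
Cofactors of I−A, C_ij = (−1)^(i+j)·(minor ij) (rows/columns in the sector order above):
  C_11 = (1.00)(0.60) − (0.00)(-0.35) = 0.6000
  C_12 = −[(-0.15)(0.60) − (0.00)(-0.15)] = 0.0900
  C_13 = (-0.15)(-0.35) − (1.00)(-0.15) = 0.2025
  C_21 = −[(-0.45)(0.60) − (-0.15)(-0.35)] = 0.3225
  C_22 = (0.85)(0.60) − (-0.15)(-0.15) = 0.4875
  C_23 = −[(0.85)(-0.35) − (-0.45)(-0.15)] = 0.3650
  C_31 = (-0.45)(0.00) − (-0.15)(1.00) = 0.1500
  C_32 = −[(0.85)(0.00) − (-0.15)(-0.15)] = 0.0225
  C_33 = (0.85)(1.00) − (-0.45)(-0.15) = 0.7825
det(I−A) = Σ_j (I−A)_1j·C_1j = (0.85)(0.6000) + (-0.45)(0.0900) + (-0.15)(0.2025) = 0.439125
adj(I−A) = Cᵀ =
  [ 0.6000   0.3225   0.1500]
  [ 0.0900   0.4875   0.0225]
  [ 0.2025   0.3650   0.7825]
(I − A)⁻¹ = adj(I−A) / det(I−A) ≈
  [   1.36635     0.73442     0.34159]
  [   0.20495     1.11016     0.05124]
  [   0.46114     0.83120     1.78195]
The output multiplier for sector j is the column-j sum of the Leontief inverse (I − A)⁻¹ = adj(I−A) / det(I−A).
Column 2 of adj(I−A): (0.3225, 0.4875, 0.3650); det(I−A) = 0.439125.
m_2 = (0.3225 + 0.4875 + 0.3650) / 0.439125 = 1.175 / 0.439125 ≈ 2.6758.

m_2 = 2.6758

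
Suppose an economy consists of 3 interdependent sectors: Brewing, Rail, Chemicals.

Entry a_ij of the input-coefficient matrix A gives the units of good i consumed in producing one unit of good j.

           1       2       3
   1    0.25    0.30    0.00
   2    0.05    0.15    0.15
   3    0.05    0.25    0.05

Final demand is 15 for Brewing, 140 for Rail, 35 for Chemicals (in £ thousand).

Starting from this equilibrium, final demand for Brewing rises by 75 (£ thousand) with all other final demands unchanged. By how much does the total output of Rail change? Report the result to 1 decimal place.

I − A =
  [   0.75    -0.30     0.00]
  [  -0.05     0.85    -0.15]
  [  -0.05    -0.25     0.95]
Cofactors of I−A, C_ij = (−1)^(i+j)·(minor ij) (rows/columns in the sector order above):
  C_11 = (0.85)(0.95) − (-0.15)(-0.25) = 0.7700
  C_12 = −[(-0.05)(0.95) − (-0.15)(-0.05)] = 0.0550
  C_13 = (-0.05)(-0.25) − (0.85)(-0.05) = 0.0550
  C_21 = −[(-0.30)(0.95) − (0.00)(-0.25)] = 0.2850
  C_22 = (0.75)(0.95) − (0.00)(-0.05) = 0.7125
  C_23 = −[(0.75)(-0.25) − (-0.30)(-0.05)] = 0.2025
  C_31 = (-0.30)(-0.15) − (0.00)(0.85) = 0.0450
  C_32 = −[(0.75)(-0.15) − (0.00)(-0.05)] = 0.1125
  C_33 = (0.75)(0.85) − (-0.30)(-0.05) = 0.6225
det(I−A) = Σ_j (I−A)_1j·C_1j = (0.75)(0.7700) + (-0.30)(0.0550) + (0.00)(0.0550) = 0.5610
adj(I−A) = Cᵀ =
  [ 0.7700   0.2850   0.0450]
  [ 0.0550   0.7125   0.1125]
  [ 0.0550   0.2025   0.6225]
(I − A)⁻¹ = adj(I−A) / det(I−A) ≈
  [   1.3725     0.5080     0.0802]
  [   0.0980     1.2701     0.2005]
  [   0.0980     0.3610     1.1096]
Δx = (I − A)⁻¹ Δd with Δd having +75 in the Brewing component and 0 elsewhere.
So Δx_2 = L_21 · (+75), where L_21 = adj(I−A)_21 / det(I−A) = 0.0550 / 0.5610.
Δx_2 = 0.0550 × (+75) / 0.5610 = 4.125 / 0.5610 ≈ 7.4.

Δx_2 = 7.4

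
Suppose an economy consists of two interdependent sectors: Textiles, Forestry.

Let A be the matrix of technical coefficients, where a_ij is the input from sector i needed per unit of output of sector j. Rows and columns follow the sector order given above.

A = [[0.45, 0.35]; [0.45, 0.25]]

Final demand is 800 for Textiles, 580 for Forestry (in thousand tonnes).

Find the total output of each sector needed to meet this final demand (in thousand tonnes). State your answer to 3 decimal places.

I − A =
  [   0.55    -0.35]
  [  -0.45     0.75]
det(I−A) = (0.55)(0.75) − (-0.35)(-0.45) = 0.2550
adj(I−A) = [[0.75, 0.35], [0.45, 0.55]]
(I − A)⁻¹ = adj(I−A) / det(I−A) ≈
  [   2.9412     1.3725]
  [   1.7647     2.1569]
x = (I − A)⁻¹ d = adj(I−A)·d / det(I−A), with det(I−A) = 0.2550:
  x_T = (0.75·800 + 0.35·580) / 0.2550 = 803.00 / 0.2550 ≈ 3149.020
  x_F = (0.45·800 + 0.55·580) / 0.2550 = 679.00 / 0.2550 ≈ 2662.745

x_T = 3149.020, x_F = 2662.745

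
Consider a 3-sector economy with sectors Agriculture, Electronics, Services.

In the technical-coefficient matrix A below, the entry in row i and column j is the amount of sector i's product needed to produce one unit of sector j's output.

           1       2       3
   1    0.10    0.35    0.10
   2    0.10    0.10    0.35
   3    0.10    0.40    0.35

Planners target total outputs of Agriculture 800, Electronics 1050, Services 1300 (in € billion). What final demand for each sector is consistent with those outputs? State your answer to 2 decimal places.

d_1 = 222.50, d_2 = 410.00, d_3 = 345.00

I − A =
  [   0.90    -0.35    -0.10]
  [  -0.10     0.90    -0.35]
  [  -0.10    -0.40     0.65]
d = (I − A) x:
  d_1 = (+0.90)·800 + (-0.35)·1050 + (-0.10)·1300 = 222.50
  d_2 = (-0.10)·800 + (+0.90)·1050 + (-0.35)·1300 = 410.00
  d_3 = (-0.10)·800 + (-0.40)·1050 + (+0.65)·1300 = 345.00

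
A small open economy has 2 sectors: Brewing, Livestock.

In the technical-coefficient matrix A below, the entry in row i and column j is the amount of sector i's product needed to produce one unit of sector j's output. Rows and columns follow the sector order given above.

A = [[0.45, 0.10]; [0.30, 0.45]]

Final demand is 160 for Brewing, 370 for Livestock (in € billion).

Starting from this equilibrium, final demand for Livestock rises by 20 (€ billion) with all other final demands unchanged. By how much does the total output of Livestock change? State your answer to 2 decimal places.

I − A =
  [   0.55    -0.10]
  [  -0.30     0.55]
det(I−A) = (0.55)(0.55) − (-0.10)(-0.30) = 0.2725
adj(I−A) = [[0.55, 0.10], [0.30, 0.55]]
(I − A)⁻¹ = adj(I−A) / det(I−A) ≈
  [   2.0183     0.3670]
  [   1.1009     2.0183]
Δx = (I − A)⁻¹ Δd with Δd having +20 in the Livestock component and 0 elsewhere.
So Δx_L = L_LL · (+20), where L_LL = adj(I−A)_LL / det(I−A) = 0.55 / 0.2725.
Δx_L = 0.55 × (+20) / 0.2725 = 11.00 / 0.2725 ≈ 40.37.

Δx_L = 40.37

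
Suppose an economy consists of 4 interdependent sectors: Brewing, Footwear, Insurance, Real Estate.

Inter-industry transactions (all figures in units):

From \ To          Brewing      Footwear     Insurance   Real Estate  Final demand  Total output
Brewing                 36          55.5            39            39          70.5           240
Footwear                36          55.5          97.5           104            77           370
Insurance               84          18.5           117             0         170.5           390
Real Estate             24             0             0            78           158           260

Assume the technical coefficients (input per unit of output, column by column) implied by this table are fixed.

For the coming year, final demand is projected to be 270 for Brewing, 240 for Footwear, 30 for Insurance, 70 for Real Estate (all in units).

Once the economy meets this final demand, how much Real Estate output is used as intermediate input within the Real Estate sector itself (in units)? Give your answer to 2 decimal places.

z_RR = 50.61

Technical coefficients a_ij = z_ij / X_j:
  a_BB = 36/240 = 0.15, a_FB = 36/240 = 0.15, a_IB = 84/240 = 0.35, a_RB = 24/240 = 0.10
  a_BF = 55.5/370 = 0.15, a_FF = 55.5/370 = 0.15, a_IF = 18.5/370 = 0.05, a_RF = 0/370 = 0.00
  a_BI = 39/390 = 0.10, a_FI = 97.5/390 = 0.25, a_II = 117/390 = 0.30, a_RI = 0/390 = 0.00
  a_BR = 39/260 = 0.15, a_FR = 104/260 = 0.40, a_IR = 0/260 = 0.00, a_RR = 78/260 = 0.30
I − A =
  [   0.85    -0.15    -0.10    -0.15]
  [  -0.15     0.85    -0.25    -0.40]
  [  -0.35    -0.05     0.70     0.00]
  [  -0.10     0.00     0.00     0.70]
Compute the cofactors C_ij = (−1)^(i+j)·(3×3 minor ij) of I−A; the adjugate is their transpose:
adj(I−A) = Cᵀ =
  [ 0.407750   0.077000   0.085750   0.131375]
  [ 0.162750   0.381500   0.159500   0.252875]
  [ 0.215500   0.065750   0.471250   0.083750]
  [ 0.058250   0.011000   0.012250   0.435750]
det(I−A) = Σ_j (I−A)_1j·C_1j = (0.85)(0.407750) + (-0.15)(0.162750) + (-0.10)(0.215500) + (-0.15)(0.058250) = 0.2918875
(I − A)⁻¹ = adj(I−A) / det(I−A) ≈
  [   1.3969     0.2638     0.2938     0.4501]
  [   0.5576     1.3070     0.5464     0.8663]
  [   0.7383     0.2253     1.6145     0.2869]
  [   0.1996     0.0377     0.0420     1.4929]
First solve x = (I − A)⁻¹ d = adj(I−A)·d / det(I−A); in particular x_R = (0.058250·270 + 0.011000·240 + 0.012250·30 + 0.435750·70) / 0.2918875 = 49.2375 / 0.2918875 ≈ 168.6866.
Intermediate flow from R to R: z_RR = a_RR · x_R = 0.30 × 49.2375 / 0.2918875 = 14.77125 / 0.2918875 ≈ 50.61.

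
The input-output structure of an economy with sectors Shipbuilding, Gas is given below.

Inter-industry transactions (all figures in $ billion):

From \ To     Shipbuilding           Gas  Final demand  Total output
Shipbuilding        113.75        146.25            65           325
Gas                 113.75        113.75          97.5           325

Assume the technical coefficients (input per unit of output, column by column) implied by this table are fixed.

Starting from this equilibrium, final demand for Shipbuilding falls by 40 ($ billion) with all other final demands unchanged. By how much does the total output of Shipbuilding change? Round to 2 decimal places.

Δx_1 = -98.11

Technical coefficients a_ij = z_ij / X_j:
  a_11 = 113.75/325 = 0.35, a_21 = 113.75/325 = 0.35
  a_12 = 146.25/325 = 0.45, a_22 = 113.75/325 = 0.35
I − A =
  [   0.65    -0.45]
  [  -0.35     0.65]
det(I−A) = (0.65)(0.65) − (-0.45)(-0.35) = 0.2650
adj(I−A) = [[0.65, 0.45], [0.35, 0.65]]
(I − A)⁻¹ = adj(I−A) / det(I−A) ≈
  [   2.4528     1.6981]
  [   1.3208     2.4528]
Δx = (I − A)⁻¹ Δd with Δd having -40 in the Shipbuilding component and 0 elsewhere.
So Δx_1 = L_11 · (-40), where L_11 = adj(I−A)_11 / det(I−A) = 0.65 / 0.2650.
Δx_1 = 0.65 × (-40) / 0.2650 = -26.00 / 0.2650 ≈ -98.11.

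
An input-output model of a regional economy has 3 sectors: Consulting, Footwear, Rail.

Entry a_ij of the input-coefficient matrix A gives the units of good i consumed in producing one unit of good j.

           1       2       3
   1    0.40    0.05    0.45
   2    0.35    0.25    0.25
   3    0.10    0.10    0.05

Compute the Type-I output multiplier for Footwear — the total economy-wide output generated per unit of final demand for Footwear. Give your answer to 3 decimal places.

I − A =
  [   0.60    -0.05    -0.45]
  [  -0.35     0.75    -0.25]
  [  -0.10    -0.10     0.95]
Cofactors of I−A, C_ij = (−1)^(i+j)·(minor ij) (rows/columns in the sector order above):
  C_11 = (0.75)(0.95) − (-0.25)(-0.10) = 0.6875
  C_12 = −[(-0.35)(0.95) − (-0.25)(-0.10)] = 0.3575
  C_13 = (-0.35)(-0.10) − (0.75)(-0.10) = 0.1100
  C_21 = −[(-0.05)(0.95) − (-0.45)(-0.10)] = 0.0925
  C_22 = (0.60)(0.95) − (-0.45)(-0.10) = 0.5250
  C_23 = −[(0.60)(-0.10) − (-0.05)(-0.10)] = 0.0650
  C_31 = (-0.05)(-0.25) − (-0.45)(0.75) = 0.3500
  C_32 = −[(0.60)(-0.25) − (-0.45)(-0.35)] = 0.3075
  C_33 = (0.60)(0.75) − (-0.05)(-0.35) = 0.4325
det(I−A) = Σ_j (I−A)_1j·C_1j = (0.60)(0.6875) + (-0.05)(0.3575) + (-0.45)(0.1100) = 0.345125
adj(I−A) = Cᵀ =
  [ 0.6875   0.0925   0.3500]
  [ 0.3575   0.5250   0.3075]
  [ 0.1100   0.0650   0.4325]
(I − A)⁻¹ = adj(I−A) / det(I−A) ≈
  [   1.9920     0.2680     1.0141]
  [   1.0359     1.5212     0.8910]
  [   0.3187     0.1883     1.2532]
The output multiplier for sector j is the column-j sum of the Leontief inverse (I − A)⁻¹ = adj(I−A) / det(I−A).
Column 2 of adj(I−A): (0.0925, 0.5250, 0.0650); det(I−A) = 0.345125.
m_2 = (0.0925 + 0.5250 + 0.0650) / 0.345125 = 0.6825 / 0.345125 ≈ 1.978.

m_2 = 1.978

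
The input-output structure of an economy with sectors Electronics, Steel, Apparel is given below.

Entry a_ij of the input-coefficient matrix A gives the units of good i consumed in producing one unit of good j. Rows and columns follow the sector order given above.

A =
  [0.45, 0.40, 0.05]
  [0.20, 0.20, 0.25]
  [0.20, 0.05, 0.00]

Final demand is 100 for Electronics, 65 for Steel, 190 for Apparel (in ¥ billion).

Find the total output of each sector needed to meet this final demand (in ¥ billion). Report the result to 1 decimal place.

x_E = 405.1, x_S = 271.5, x_A = 284.6

I − A =
  [   0.55    -0.40    -0.05]
  [  -0.20     0.80    -0.25]
  [  -0.20    -0.05     1.00]
Cofactors of I−A, C_ij = (−1)^(i+j)·(minor ij) (rows/columns in the sector order above):
  C_11 = (0.80)(1.00) − (-0.25)(-0.05) = 0.7875
  C_12 = −[(-0.20)(1.00) − (-0.25)(-0.20)] = 0.2500
  C_13 = (-0.20)(-0.05) − (0.80)(-0.20) = 0.1700
  C_21 = −[(-0.40)(1.00) − (-0.05)(-0.05)] = 0.4025
  C_22 = (0.55)(1.00) − (-0.05)(-0.20) = 0.5400
  C_23 = −[(0.55)(-0.05) − (-0.40)(-0.20)] = 0.1075
  C_31 = (-0.40)(-0.25) − (-0.05)(0.80) = 0.1400
  C_32 = −[(0.55)(-0.25) − (-0.05)(-0.20)] = 0.1475
  C_33 = (0.55)(0.80) − (-0.40)(-0.20) = 0.3600
det(I−A) = Σ_j (I−A)_1j·C_1j = (0.55)(0.7875) + (-0.40)(0.2500) + (-0.05)(0.1700) = 0.324625
adj(I−A) = Cᵀ =
  [ 0.7875   0.4025   0.1400]
  [ 0.2500   0.5400   0.1475]
  [ 0.1700   0.1075   0.3600]
(I − A)⁻¹ = adj(I−A) / det(I−A) ≈
  [   2.4259     1.2399     0.4313]
  [   0.7701     1.6635     0.4544]
  [   0.5237     0.3312     1.1090]
x = (I − A)⁻¹ d = adj(I−A)·d / det(I−A), with det(I−A) = 0.324625:
  x_E = (0.7875·100 + 0.4025·65 + 0.1400·190) / 0.324625 = 131.5125 / 0.324625 ≈ 405.1
  x_S = (0.2500·100 + 0.5400·65 + 0.1475·190) / 0.324625 = 88.125 / 0.324625 ≈ 271.5
  x_A = (0.1700·100 + 0.1075·65 + 0.3600·190) / 0.324625 = 92.3875 / 0.324625 ≈ 284.6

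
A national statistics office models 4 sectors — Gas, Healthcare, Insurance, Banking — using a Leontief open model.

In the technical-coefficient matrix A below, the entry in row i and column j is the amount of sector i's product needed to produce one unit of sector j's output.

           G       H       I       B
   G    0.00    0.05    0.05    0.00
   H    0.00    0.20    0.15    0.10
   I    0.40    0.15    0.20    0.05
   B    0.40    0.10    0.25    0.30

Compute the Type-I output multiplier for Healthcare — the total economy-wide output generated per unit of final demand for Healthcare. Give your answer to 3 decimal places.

m_H = 2.110

I − A =
  [   1.00    -0.05    -0.05     0.00]
  [   0.00     0.80    -0.15    -0.10]
  [  -0.40    -0.15     0.80    -0.05]
  [  -0.40    -0.10    -0.25     0.70]
Compute the cofactors C_ij = (−1)^(i+j)·(3×3 minor ij) of I−A; the adjugate is their transpose:
adj(I−A) = Cᵀ =
  [ 0.409750   0.032875   0.034000   0.007125]
  [ 0.087000   0.532500   0.132000   0.085500]
  [ 0.242000   0.125000   0.548000   0.057000]
  [ 0.333000   0.139500   0.234000   0.598500]
det(I−A) = Σ_j (I−A)_1j·C_1j = (1.00)(0.409750) + (-0.05)(0.087000) + (-0.05)(0.242000) + (0.00)(0.333000) = 0.3933
(I − A)⁻¹ = adj(I−A) / det(I−A) ≈
  [   1.0418     0.0836     0.0864     0.0181]
  [   0.2212     1.3539     0.3356     0.2174]
  [   0.6153     0.3178     1.3933     0.1449]
  [   0.8467     0.3547     0.5950     1.5217]
The output multiplier for sector j is the column-j sum of the Leontief inverse (I − A)⁻¹ = adj(I−A) / det(I−A).
Column H of adj(I−A): (0.032875, 0.532500, 0.125000, 0.139500); det(I−A) = 0.3933.
m_H = (0.032875 + 0.532500 + 0.125000 + 0.139500) / 0.3933 = 0.829875 / 0.3933 ≈ 2.110.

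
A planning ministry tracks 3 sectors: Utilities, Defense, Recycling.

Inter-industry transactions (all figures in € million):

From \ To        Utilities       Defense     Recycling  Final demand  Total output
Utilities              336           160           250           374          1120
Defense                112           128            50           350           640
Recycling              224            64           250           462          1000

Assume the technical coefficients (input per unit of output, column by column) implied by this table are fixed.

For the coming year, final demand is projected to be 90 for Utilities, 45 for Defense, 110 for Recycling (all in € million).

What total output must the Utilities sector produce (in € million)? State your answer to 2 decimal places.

Technical coefficients a_ij = z_ij / X_j:
  a_11 = 336/1120 = 0.30, a_21 = 112/1120 = 0.10, a_31 = 224/1120 = 0.20
  a_12 = 160/640 = 0.25, a_22 = 128/640 = 0.20, a_32 = 64/640 = 0.10
  a_13 = 250/1000 = 0.25, a_23 = 50/1000 = 0.05, a_33 = 250/1000 = 0.25
I − A =
  [   0.70    -0.25    -0.25]
  [  -0.10     0.80    -0.05]
  [  -0.20    -0.10     0.75]
Cofactors of I−A, C_ij = (−1)^(i+j)·(minor ij) (rows/columns in the sector order above):
  C_11 = (0.80)(0.75) − (-0.05)(-0.10) = 0.5950
  C_12 = −[(-0.10)(0.75) − (-0.05)(-0.20)] = 0.0850
  C_13 = (-0.10)(-0.10) − (0.80)(-0.20) = 0.1700
  C_21 = −[(-0.25)(0.75) − (-0.25)(-0.10)] = 0.2125
  C_22 = (0.70)(0.75) − (-0.25)(-0.20) = 0.4750
  C_23 = −[(0.70)(-0.10) − (-0.25)(-0.20)] = 0.1200
  C_31 = (-0.25)(-0.05) − (-0.25)(0.80) = 0.2125
  C_32 = −[(0.70)(-0.05) − (-0.25)(-0.10)] = 0.0600
  C_33 = (0.70)(0.80) − (-0.25)(-0.10) = 0.5350
det(I−A) = Σ_j (I−A)_1j·C_1j = (0.70)(0.5950) + (-0.25)(0.0850) + (-0.25)(0.1700) = 0.35275
adj(I−A) = Cᵀ =
  [ 0.5950   0.2125   0.2125]
  [ 0.0850   0.4750   0.0600]
  [ 0.1700   0.1200   0.5350]
(I − A)⁻¹ = adj(I−A) / det(I−A) ≈
  [   1.6867     0.6024     0.6024]
  [   0.2410     1.3466     0.1701]
  [   0.4819     0.3402     1.5167]
x = (I − A)⁻¹ d = adj(I−A)·d / det(I−A), with det(I−A) = 0.35275:
  x_1 = (0.5950·90 + 0.2125·45 + 0.2125·110) / 0.35275 = 86.4875 / 0.35275 ≈ 245.18
  x_2 = (0.0850·90 + 0.4750·45 + 0.0600·110) / 0.35275 = 35.625 / 0.35275 ≈ 100.99
  x_3 = (0.1700·90 + 0.1200·45 + 0.5350·110) / 0.35275 = 79.55 / 0.35275 ≈ 225.51

x_1 = 245.18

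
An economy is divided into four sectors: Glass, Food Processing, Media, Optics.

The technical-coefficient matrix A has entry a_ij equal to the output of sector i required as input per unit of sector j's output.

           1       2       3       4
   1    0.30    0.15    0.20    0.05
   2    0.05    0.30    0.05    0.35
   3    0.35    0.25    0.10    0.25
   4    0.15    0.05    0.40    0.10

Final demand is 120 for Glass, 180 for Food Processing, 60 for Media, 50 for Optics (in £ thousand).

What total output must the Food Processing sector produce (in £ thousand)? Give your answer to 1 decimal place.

x_2 = 511.1

I − A =
  [   0.70    -0.15    -0.20    -0.05]
  [  -0.05     0.70    -0.05    -0.35]
  [  -0.35    -0.25     0.90    -0.25]
  [  -0.15    -0.05    -0.40     0.90]
Compute the cofactors C_ij = (−1)^(i+j)·(3×3 minor ij) of I−A; the adjugate is their transpose:
adj(I−A) = Cᵀ =
  [ 0.434375   0.161250   0.164375   0.132500]
  [ 0.149375   0.412750   0.149625   0.210375]
  [ 0.265625   0.218125   0.408750   0.213125]
  [ 0.198750   0.146750   0.217375   0.371375]
det(I−A) = Σ_j (I−A)_1j·C_1j = (0.70)(0.434375) + (-0.15)(0.149375) + (-0.20)(0.265625) + (-0.05)(0.198750) = 0.21859375
(I − A)⁻¹ = adj(I−A) / det(I−A) ≈
  [   1.9871     0.7377     0.7520     0.6061]
  [   0.6833     1.8882     0.6845     0.9624]
  [   1.2152     0.9979     1.8699     0.9750]
  [   0.9092     0.6713     0.9944     1.6989]
x = (I − A)⁻¹ d = adj(I−A)·d / det(I−A), with det(I−A) = 0.21859375:
  x_1 = (0.434375·120 + 0.161250·180 + 0.164375·60 + 0.132500·50) / 0.21859375 = 97.6375 / 0.21859375 ≈ 446.7
  x_2 = (0.149375·120 + 0.412750·180 + 0.149625·60 + 0.210375·50) / 0.21859375 = 111.71625 / 0.21859375 ≈ 511.1
  x_3 = (0.265625·120 + 0.218125·180 + 0.408750·60 + 0.213125·50) / 0.21859375 = 106.31875 / 0.21859375 ≈ 486.4
  x_4 = (0.198750·120 + 0.146750·180 + 0.217375·60 + 0.371375·50) / 0.21859375 = 81.87625 / 0.21859375 ≈ 374.6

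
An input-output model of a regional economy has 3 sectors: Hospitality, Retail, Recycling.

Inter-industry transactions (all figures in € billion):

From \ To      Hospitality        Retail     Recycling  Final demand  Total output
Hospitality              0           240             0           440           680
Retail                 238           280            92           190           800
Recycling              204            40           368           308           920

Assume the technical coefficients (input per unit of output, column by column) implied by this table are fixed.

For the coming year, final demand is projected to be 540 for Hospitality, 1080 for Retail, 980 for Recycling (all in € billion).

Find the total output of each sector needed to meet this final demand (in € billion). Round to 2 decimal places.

x_1 = 1379.23, x_2 = 2797.44, x_3 = 2556.07

Technical coefficients a_ij = z_ij / X_j:
  a_11 = 0/680 = 0.00, a_21 = 238/680 = 0.35, a_31 = 204/680 = 0.30
  a_12 = 240/800 = 0.30, a_22 = 280/800 = 0.35, a_32 = 40/800 = 0.05
  a_13 = 0/920 = 0.00, a_23 = 92/920 = 0.10, a_33 = 368/920 = 0.40
I − A =
  [   1.00    -0.30     0.00]
  [  -0.35     0.65    -0.10]
  [  -0.30    -0.05     0.60]
Cofactors of I−A, C_ij = (−1)^(i+j)·(minor ij) (rows/columns in the sector order above):
  C_11 = (0.65)(0.60) − (-0.10)(-0.05) = 0.3850
  C_12 = −[(-0.35)(0.60) − (-0.10)(-0.30)] = 0.2400
  C_13 = (-0.35)(-0.05) − (0.65)(-0.30) = 0.2125
  C_21 = −[(-0.30)(0.60) − (0.00)(-0.05)] = 0.1800
  C_22 = (1.00)(0.60) − (0.00)(-0.30) = 0.6000
  C_23 = −[(1.00)(-0.05) − (-0.30)(-0.30)] = 0.1400
  C_31 = (-0.30)(-0.10) − (0.00)(0.65) = 0.0300
  C_32 = −[(1.00)(-0.10) − (0.00)(-0.35)] = 0.1000
  C_33 = (1.00)(0.65) − (-0.30)(-0.35) = 0.5450
det(I−A) = Σ_j (I−A)_1j·C_1j = (1.00)(0.3850) + (-0.30)(0.2400) + (0.00)(0.2125) = 0.3130
adj(I−A) = Cᵀ =
  [ 0.3850   0.1800   0.0300]
  [ 0.2400   0.6000   0.1000]
  [ 0.2125   0.1400   0.5450]
(I − A)⁻¹ = adj(I−A) / det(I−A) ≈
  [   1.2300     0.5751     0.0958]
  [   0.7668     1.9169     0.3195]
  [   0.6789     0.4473     1.7412]
x = (I − A)⁻¹ d = adj(I−A)·d / det(I−A), with det(I−A) = 0.3130:
  x_1 = (0.3850·540 + 0.1800·1080 + 0.0300·980) / 0.3130 = 431.70 / 0.3130 ≈ 1379.23
  x_2 = (0.2400·540 + 0.6000·1080 + 0.1000·980) / 0.3130 = 875.60 / 0.3130 ≈ 2797.44
  x_3 = (0.2125·540 + 0.1400·1080 + 0.5450·980) / 0.3130 = 800.05 / 0.3130 ≈ 2556.07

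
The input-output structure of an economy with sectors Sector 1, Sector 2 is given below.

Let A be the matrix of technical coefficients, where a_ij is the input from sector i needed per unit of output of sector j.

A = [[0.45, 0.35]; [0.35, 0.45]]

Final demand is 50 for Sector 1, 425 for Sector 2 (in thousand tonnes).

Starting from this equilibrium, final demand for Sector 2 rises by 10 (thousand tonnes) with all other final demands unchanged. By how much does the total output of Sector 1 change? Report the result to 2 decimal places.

I − A =
  [   0.55    -0.35]
  [  -0.35     0.55]
det(I−A) = (0.55)(0.55) − (-0.35)(-0.35) = 0.1800
adj(I−A) = [[0.55, 0.35], [0.35, 0.55]]
(I − A)⁻¹ = adj(I−A) / det(I−A) ≈
  [   3.0556     1.9444]
  [   1.9444     3.0556]
Δx = (I − A)⁻¹ Δd with Δd having +10 in the Sector 2 component and 0 elsewhere.
So Δx_1 = L_12 · (+10), where L_12 = adj(I−A)_12 / det(I−A) = 0.35 / 0.1800.
Δx_1 = 0.35 × (+10) / 0.1800 = 3.50 / 0.1800 ≈ 19.44.

Δx_1 = 19.44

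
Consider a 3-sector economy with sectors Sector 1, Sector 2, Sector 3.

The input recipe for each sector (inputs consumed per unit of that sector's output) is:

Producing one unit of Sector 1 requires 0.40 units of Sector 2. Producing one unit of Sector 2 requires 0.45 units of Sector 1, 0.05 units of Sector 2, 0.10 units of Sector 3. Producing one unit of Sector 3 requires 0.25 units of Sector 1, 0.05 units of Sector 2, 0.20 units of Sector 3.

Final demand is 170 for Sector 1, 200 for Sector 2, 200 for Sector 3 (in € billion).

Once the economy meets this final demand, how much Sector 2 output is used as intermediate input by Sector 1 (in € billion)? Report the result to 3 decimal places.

I − A =
  [   1.00    -0.45    -0.25]
  [  -0.40     0.95    -0.05]
  [   0.00    -0.10     0.80]
Cofactors of I−A, C_ij = (−1)^(i+j)·(minor ij) (rows/columns in the sector order above):
  C_11 = (0.95)(0.80) − (-0.05)(-0.10) = 0.7550
  C_12 = −[(-0.40)(0.80) − (-0.05)(0.00)] = 0.3200
  C_13 = (-0.40)(-0.10) − (0.95)(0.00) = 0.0400
  C_21 = −[(-0.45)(0.80) − (-0.25)(-0.10)] = 0.3850
  C_22 = (1.00)(0.80) − (-0.25)(0.00) = 0.8000
  C_23 = −[(1.00)(-0.10) − (-0.45)(0.00)] = 0.1000
  C_31 = (-0.45)(-0.05) − (-0.25)(0.95) = 0.2600
  C_32 = −[(1.00)(-0.05) − (-0.25)(-0.40)] = 0.1500
  C_33 = (1.00)(0.95) − (-0.45)(-0.40) = 0.7700
det(I−A) = Σ_j (I−A)_1j·C_1j = (1.00)(0.7550) + (-0.45)(0.3200) + (-0.25)(0.0400) = 0.6010
adj(I−A) = Cᵀ =
  [ 0.7550   0.3850   0.2600]
  [ 0.3200   0.8000   0.1500]
  [ 0.0400   0.1000   0.7700]
(I − A)⁻¹ = adj(I−A) / det(I−A) ≈
  [   1.2562     0.6406     0.4326]
  [   0.5324     1.3311     0.2496]
  [   0.0666     0.1664     1.2812]
First solve x = (I − A)⁻¹ d = adj(I−A)·d / det(I−A); in particular x_1 = (0.7550·170 + 0.3850·200 + 0.2600·200) / 0.6010 = 257.35 / 0.6010 ≈ 428.20300.
Intermediate flow from 2 to 1: z_21 = a_21 · x_1 = 0.40 × 257.35 / 0.6010 = 102.94 / 0.6010 ≈ 171.281.

z_21 = 171.281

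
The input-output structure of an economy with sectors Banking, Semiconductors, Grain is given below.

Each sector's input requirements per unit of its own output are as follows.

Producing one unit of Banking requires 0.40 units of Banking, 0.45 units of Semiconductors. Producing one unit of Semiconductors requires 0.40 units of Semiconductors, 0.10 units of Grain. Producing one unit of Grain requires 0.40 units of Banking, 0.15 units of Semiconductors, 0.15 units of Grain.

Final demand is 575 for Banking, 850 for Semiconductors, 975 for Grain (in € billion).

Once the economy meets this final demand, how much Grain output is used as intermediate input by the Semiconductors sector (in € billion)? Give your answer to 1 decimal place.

I − A =
  [   0.60     0.00    -0.40]
  [  -0.45     0.60    -0.15]
  [   0.00    -0.10     0.85]
Cofactors of I−A, C_ij = (−1)^(i+j)·(minor ij) (rows/columns in the sector order above):
  C_11 = (0.60)(0.85) − (-0.15)(-0.10) = 0.4950
  C_12 = −[(-0.45)(0.85) − (-0.15)(0.00)] = 0.3825
  C_13 = (-0.45)(-0.10) − (0.60)(0.00) = 0.0450
  C_21 = −[(0.00)(0.85) − (-0.40)(-0.10)] = 0.0400
  C_22 = (0.60)(0.85) − (-0.40)(0.00) = 0.5100
  C_23 = −[(0.60)(-0.10) − (0.00)(0.00)] = 0.0600
  C_31 = (0.00)(-0.15) − (-0.40)(0.60) = 0.2400
  C_32 = −[(0.60)(-0.15) − (-0.40)(-0.45)] = 0.2700
  C_33 = (0.60)(0.60) − (0.00)(-0.45) = 0.3600
det(I−A) = Σ_j (I−A)_1j·C_1j = (0.60)(0.4950) + (0.00)(0.3825) + (-0.40)(0.0450) = 0.2790
adj(I−A) = Cᵀ =
  [ 0.4950   0.0400   0.2400]
  [ 0.3825   0.5100   0.2700]
  [ 0.0450   0.0600   0.3600]
(I − A)⁻¹ = adj(I−A) / det(I−A) ≈
  [   1.7742     0.1434     0.8602]
  [   1.3710     1.8280     0.9677]
  [   0.1613     0.2151     1.2903]
First solve x = (I − A)⁻¹ d = adj(I−A)·d / det(I−A); in particular x_S = (0.3825·575 + 0.5100·850 + 0.2700·975) / 0.2790 = 916.6875 / 0.2790 ≈ 3285.618.
Intermediate flow from G to S: z_GS = a_GS · x_S = 0.10 × 916.6875 / 0.2790 = 91.66875 / 0.2790 ≈ 328.6.

z_GS = 328.6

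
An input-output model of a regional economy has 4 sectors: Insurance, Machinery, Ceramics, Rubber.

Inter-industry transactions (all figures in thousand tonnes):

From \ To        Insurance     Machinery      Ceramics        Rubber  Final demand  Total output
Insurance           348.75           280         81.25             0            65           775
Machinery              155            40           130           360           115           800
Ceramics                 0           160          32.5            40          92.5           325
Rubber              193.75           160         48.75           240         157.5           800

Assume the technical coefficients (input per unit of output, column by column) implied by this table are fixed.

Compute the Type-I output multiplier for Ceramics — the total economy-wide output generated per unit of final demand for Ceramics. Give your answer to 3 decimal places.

Technical coefficients a_ij = z_ij / X_j:
  a_II = 348.75/775 = 0.45, a_MI = 155/775 = 0.20, a_CI = 0/775 = 0.00, a_RI = 193.75/775 = 0.25
  a_IM = 280/800 = 0.35, a_MM = 40/800 = 0.05, a_CM = 160/800 = 0.20, a_RM = 160/800 = 0.20
  a_IC = 81.25/325 = 0.25, a_MC = 130/325 = 0.40, a_CC = 32.5/325 = 0.10, a_RC = 48.75/325 = 0.15
  a_IR = 0/800 = 0.00, a_MR = 360/800 = 0.45, a_CR = 40/800 = 0.05, a_RR = 240/800 = 0.30
I − A =
  [   0.55    -0.35    -0.25     0.00]
  [  -0.20     0.95    -0.40    -0.45]
  [   0.00    -0.20     0.90    -0.05]
  [  -0.25    -0.20    -0.15     0.70]
Compute the cofactors C_ij = (−1)^(i+j)·(3×3 minor ij) of I−A; the adjugate is their transpose:
adj(I−A) = Cᵀ =
  [ 0.436875   0.255375   0.265375   0.183125]
  [ 0.230750   0.339250   0.254250   0.236250]
  [ 0.064375   0.086875   0.227875   0.072125]
  [ 0.235750   0.206750   0.216250   0.353250]
det(I−A) = Σ_j (I−A)_1j·C_1j = (0.55)(0.436875) + (-0.35)(0.230750) + (-0.25)(0.064375) + (0.00)(0.235750) = 0.143425
(I − A)⁻¹ = adj(I−A) / det(I−A) ≈
  [   3.0460     1.7805     1.8503     1.2768]
  [   1.6089     2.3653     1.7727     1.6472]
  [   0.4488     0.6057     1.5888     0.5029]
  [   1.6437     1.4415     1.5078     2.4630]
The output multiplier for sector j is the column-j sum of the Leontief inverse (I − A)⁻¹ = adj(I−A) / det(I−A).
Column C of adj(I−A): (0.265375, 0.254250, 0.227875, 0.216250); det(I−A) = 0.143425.
m_C = (0.265375 + 0.254250 + 0.227875 + 0.216250) / 0.143425 = 0.96375 / 0.143425 ≈ 6.720.

m_C = 6.720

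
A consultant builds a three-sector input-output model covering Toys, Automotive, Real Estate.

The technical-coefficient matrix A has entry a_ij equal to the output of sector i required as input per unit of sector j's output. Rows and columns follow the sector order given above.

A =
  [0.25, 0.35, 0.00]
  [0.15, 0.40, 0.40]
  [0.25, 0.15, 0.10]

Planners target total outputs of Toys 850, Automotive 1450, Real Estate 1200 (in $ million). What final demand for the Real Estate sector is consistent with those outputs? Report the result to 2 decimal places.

I − A =
  [   0.75    -0.35     0.00]
  [  -0.15     0.60    -0.40]
  [  -0.25    -0.15     0.90]
d = (I − A) x:
  d_1 = (+0.75)·850 + (-0.35)·1450 + (+0.00)·1200 = 130.00
  d_2 = (-0.15)·850 + (+0.60)·1450 + (-0.40)·1200 = 262.50
  d_3 = (-0.25)·850 + (-0.15)·1450 + (+0.90)·1200 = 650.00

d_3 = 650.00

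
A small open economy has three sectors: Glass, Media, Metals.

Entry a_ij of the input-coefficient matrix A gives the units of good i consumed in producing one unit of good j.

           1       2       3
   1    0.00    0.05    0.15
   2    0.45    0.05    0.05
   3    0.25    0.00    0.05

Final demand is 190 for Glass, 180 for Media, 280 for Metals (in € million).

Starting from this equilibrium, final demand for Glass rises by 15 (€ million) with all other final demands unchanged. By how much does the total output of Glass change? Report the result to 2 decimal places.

I − A =
  [   1.00    -0.05    -0.15]
  [  -0.45     0.95    -0.05]
  [  -0.25     0.00     0.95]
Cofactors of I−A, C_ij = (−1)^(i+j)·(minor ij) (rows/columns in the sector order above):
  C_11 = (0.95)(0.95) − (-0.05)(0.00) = 0.9025
  C_12 = −[(-0.45)(0.95) − (-0.05)(-0.25)] = 0.4400
  C_13 = (-0.45)(0.00) − (0.95)(-0.25) = 0.2375
  C_21 = −[(-0.05)(0.95) − (-0.15)(0.00)] = 0.0475
  C_22 = (1.00)(0.95) − (-0.15)(-0.25) = 0.9125
  C_23 = −[(1.00)(0.00) − (-0.05)(-0.25)] = 0.0125
  C_31 = (-0.05)(-0.05) − (-0.15)(0.95) = 0.1450
  C_32 = −[(1.00)(-0.05) − (-0.15)(-0.45)] = 0.1175
  C_33 = (1.00)(0.95) − (-0.05)(-0.45) = 0.9275
det(I−A) = Σ_j (I−A)_1j·C_1j = (1.00)(0.9025) + (-0.05)(0.4400) + (-0.15)(0.2375) = 0.844875
adj(I−A) = Cᵀ =
  [ 0.9025   0.0475   0.1450]
  [ 0.4400   0.9125   0.1175]
  [ 0.2375   0.0125   0.9275]
(I − A)⁻¹ = adj(I−A) / det(I−A) ≈
  [   1.0682     0.0562     0.1716]
  [   0.5208     1.0800     0.1391]
  [   0.2811     0.0148     1.0978]
Δx = (I − A)⁻¹ Δd with Δd having +15 in the Glass component and 0 elsewhere.
So Δx_1 = L_11 · (+15), where L_11 = adj(I−A)_11 / det(I−A) = 0.9025 / 0.844875.
Δx_1 = 0.9025 × (+15) / 0.844875 = 13.5375 / 0.844875 ≈ 16.02.

Δx_1 = 16.02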